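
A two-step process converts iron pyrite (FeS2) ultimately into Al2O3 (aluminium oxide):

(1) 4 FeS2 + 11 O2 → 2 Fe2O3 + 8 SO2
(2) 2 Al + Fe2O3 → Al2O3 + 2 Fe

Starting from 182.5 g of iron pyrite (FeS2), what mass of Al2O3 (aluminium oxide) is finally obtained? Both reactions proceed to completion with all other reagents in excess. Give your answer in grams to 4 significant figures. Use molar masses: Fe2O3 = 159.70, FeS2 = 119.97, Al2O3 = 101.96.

n(FeS2) = 182.50 / 119.97 = 1.5212 mol.
Step 1 gives a 4:2 ratio of FeS2 to Fe2O3, so n(Fe2O3) = 0.76061 mol.
In step 2 the Fe2O3:Al2O3 ratio is 1:1, so n(Al2O3) = 0.76061 mol.
Mass of Al2O3 = 0.76061 × 101.96 = 77.551 g.

77.55 g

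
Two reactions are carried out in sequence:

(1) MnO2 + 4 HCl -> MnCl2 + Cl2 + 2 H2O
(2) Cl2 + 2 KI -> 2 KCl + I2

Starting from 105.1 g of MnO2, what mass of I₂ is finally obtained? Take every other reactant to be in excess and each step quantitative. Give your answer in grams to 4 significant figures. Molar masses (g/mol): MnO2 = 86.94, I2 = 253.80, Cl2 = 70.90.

306.8 g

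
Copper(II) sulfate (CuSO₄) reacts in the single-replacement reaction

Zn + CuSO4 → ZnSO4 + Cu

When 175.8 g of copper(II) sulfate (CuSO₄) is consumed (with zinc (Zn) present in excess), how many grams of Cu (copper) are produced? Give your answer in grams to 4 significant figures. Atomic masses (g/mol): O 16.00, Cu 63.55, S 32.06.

70.00 g

M(CuSO4) = 63.55 + 32.06 + 4(16.00) = 159.61 g/mol.
M(Cu) = 63.55 g/mol.
n(CuSO4) = 175.80 g / 159.61 g/mol = 1.1014 mol.
From the equation the CuSO4:Cu mole ratio is 1:1, so n(Cu) = 1.1014 × 1/1 = 1.1014 mol.
Mass of Cu = 1.1014 mol × 63.55 g/mol = 69.996 g.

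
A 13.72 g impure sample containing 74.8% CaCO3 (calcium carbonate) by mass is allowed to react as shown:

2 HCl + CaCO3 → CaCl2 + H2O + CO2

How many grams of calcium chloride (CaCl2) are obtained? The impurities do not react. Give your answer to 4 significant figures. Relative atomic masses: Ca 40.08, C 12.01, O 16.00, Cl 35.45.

11.38 g

Mass of pure CaCO3 = 13.72 g × 0.748 = 10.263 g.
M(CaCO3) = 40.08 + 12.01 + 3(16.00) = 100.09 g/mol.
M(CaCl2) = 40.08 + 2(35.45) = 110.98 g/mol.
n(CaCO3) = 10.263 g / 100.09 g/mol = 0.10253 mol.
From the equation the CaCO3:CaCl2 mole ratio is 1:1, so n(CaCl2) = 0.10253 × 1/1 = 0.10253 mol.
Mass of CaCl2 = 0.10253 mol × 110.98 g/mol = 11.379 g.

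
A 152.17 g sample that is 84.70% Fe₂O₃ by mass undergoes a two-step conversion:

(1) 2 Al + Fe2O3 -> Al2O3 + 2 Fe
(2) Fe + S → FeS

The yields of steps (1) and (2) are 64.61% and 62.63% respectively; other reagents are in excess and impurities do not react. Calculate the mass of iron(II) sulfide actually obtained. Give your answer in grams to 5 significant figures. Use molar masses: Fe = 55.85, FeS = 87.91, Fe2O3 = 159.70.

57.419 g

Pure Fe2O3 = 152.17 × 0.8470 = 128.888 g.
n(Fe2O3) = 128.888 / 159.70 = 0.807063 mol.
Step 1 (Fe2O3:Fe = 1:2): theoretical n(Fe) = 1.61413 mol; at 64.61% yield, n(Fe) = 1.04289 mol.
Step 2 (Fe:FeS = 1:1): theoretical n(FeS) = 1.04289 mol, so theoretical mass = 1.04289 × 87.91 = 91.6802 g.
At 62.63% yield, actual mass of FeS = 91.6802 × 0.6263 = 57.4193 g.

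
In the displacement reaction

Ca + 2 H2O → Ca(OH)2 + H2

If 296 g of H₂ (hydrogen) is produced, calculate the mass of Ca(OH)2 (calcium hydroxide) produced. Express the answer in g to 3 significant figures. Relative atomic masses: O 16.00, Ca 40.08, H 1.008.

10900 g

M(H2) = 2(1.008) = 2.016 g/mol.
M(Ca(OH)2) = 40.08 + 2(16.00) + 2(1.008) = 74.096 g/mol.
n(H2) = 296.0 g / 2.016 g/mol = 146.8 mol.
From the equation the H2:Ca(OH)2 mole ratio is 1:1, so n(Ca(OH)2) = 146.8 × 1/1 = 146.8 mol.
Mass of Ca(OH)2 = 146.8 mol × 74.096 g/mol = 10880 g.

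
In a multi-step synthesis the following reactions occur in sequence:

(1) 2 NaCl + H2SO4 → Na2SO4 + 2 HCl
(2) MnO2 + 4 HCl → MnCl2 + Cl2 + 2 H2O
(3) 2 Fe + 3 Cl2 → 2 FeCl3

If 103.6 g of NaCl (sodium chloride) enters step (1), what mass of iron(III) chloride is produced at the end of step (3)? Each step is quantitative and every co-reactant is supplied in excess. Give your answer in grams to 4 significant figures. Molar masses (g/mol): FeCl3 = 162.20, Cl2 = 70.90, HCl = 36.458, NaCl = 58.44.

47.92 g

n(NaCl) = 103.6 / 58.44 = 1.7728 mol.
Reaction (1): NaCl→HCl ratio 2:2 ⇒ n(HCl) = 1.7728 mol.
Reaction (2): HCl→Cl2 ratio 4:1 ⇒ n(Cl2) = 0.44319 mol.
Reaction (3): Cl2→FeCl3 ratio 3:2 ⇒ n(FeCl3) = 0.29546 mol.
Mass of FeCl3 = 0.29546 × 162.20 = 47.924 g.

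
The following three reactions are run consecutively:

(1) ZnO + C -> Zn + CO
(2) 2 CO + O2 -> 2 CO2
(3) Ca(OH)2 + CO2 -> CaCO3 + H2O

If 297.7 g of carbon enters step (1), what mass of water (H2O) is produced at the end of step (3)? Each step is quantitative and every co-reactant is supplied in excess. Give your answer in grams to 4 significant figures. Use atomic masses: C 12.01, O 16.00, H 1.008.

M(C) = 12.01 g/mol.
M(H2O) = 2(1.008) + 16.00 = 18.016 g/mol.
n(C) = 297.7 / 12.01 = 24.788 mol.
Reaction (1): C→CO ratio 1:1 ⇒ n(CO) = 24.788 mol.
Reaction (2): CO→CO2 ratio 2:2 ⇒ n(CO2) = 24.788 mol.
Reaction (3): CO2→H2O ratio 1:1 ⇒ n(H2O) = 24.788 mol.
Mass of H2O = 24.788 × 18.016 = 446.57 g.

446.6 g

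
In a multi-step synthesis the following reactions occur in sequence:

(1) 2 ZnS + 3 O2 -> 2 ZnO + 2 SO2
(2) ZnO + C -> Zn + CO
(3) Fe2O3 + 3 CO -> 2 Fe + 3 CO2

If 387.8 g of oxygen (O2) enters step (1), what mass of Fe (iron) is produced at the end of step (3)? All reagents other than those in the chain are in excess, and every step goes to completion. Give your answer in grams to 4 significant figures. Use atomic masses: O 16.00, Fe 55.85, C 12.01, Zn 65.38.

M(O2) = 2(16.00) = 32.00 g/mol.
M(Fe) = 55.85 g/mol.
n(O2) = 387.8 / 32.00 = 12.119 mol.
Reaction (1): O2→ZnO ratio 3:2 ⇒ n(ZnO) = 8.0792 mol.
Reaction (2): ZnO→CO ratio 1:1 ⇒ n(CO) = 8.0792 mol.
Reaction (3): CO→Fe ratio 3:2 ⇒ n(Fe) = 5.3861 mol.
Mass of Fe = 5.3861 × 55.85 = 300.81 g.

300.8 g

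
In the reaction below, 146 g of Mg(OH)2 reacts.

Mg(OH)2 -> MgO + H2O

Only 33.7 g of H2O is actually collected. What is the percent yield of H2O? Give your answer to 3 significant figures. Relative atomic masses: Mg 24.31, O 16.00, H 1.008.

74.7 %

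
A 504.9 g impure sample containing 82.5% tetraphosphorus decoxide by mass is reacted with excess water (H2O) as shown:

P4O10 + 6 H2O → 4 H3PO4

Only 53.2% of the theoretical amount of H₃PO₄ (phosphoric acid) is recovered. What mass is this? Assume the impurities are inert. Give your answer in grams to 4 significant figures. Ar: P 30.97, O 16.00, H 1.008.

306.0 g

Pure P4O10 available = 504.9 g × 0.825 = 416.54 g.
M(P4O10) = 4(30.97) + 10(16.00) = 283.88 g/mol.
M(H3PO4) = 3(1.008) + 30.97 + 4(16.00) = 97.994 g/mol.
n(P4O10) = 416.54 g / 283.88 g/mol = 1.4673 mol.
From the equation the P4O10:H3PO4 mole ratio is 1:4, so n(H3PO4) = 1.4673 × 4/1 = 5.8693 mol.
Mass of H3PO4 = 5.8693 mol × 97.994 g/mol = 575.15 g.
Actual mass collected = 575.15 g × 0.532 = 305.98 g.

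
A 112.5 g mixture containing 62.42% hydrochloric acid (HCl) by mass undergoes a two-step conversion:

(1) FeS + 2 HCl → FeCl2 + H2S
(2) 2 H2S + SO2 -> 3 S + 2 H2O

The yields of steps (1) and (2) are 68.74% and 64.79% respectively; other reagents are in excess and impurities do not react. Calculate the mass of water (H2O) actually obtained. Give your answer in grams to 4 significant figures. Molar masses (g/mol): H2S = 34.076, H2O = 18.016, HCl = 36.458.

Pure HCl = 112.5 × 0.6242 = 70.222 g.
n(HCl) = 70.222 / 36.458 = 1.9261 mol.
Step 1 (HCl:H2S = 2:1): theoretical n(H2S) = 0.96306 mol; at 68.74% yield, n(H2S) = 0.66201 mol.
Step 2 (H2S:H2O = 2:2): theoretical n(H2O) = 0.66201 mol, so theoretical mass = 0.66201 × 18.016 = 11.927 g.
At 64.79% yield, actual mass of H2O = 11.927 × 0.6479 = 7.7273 g.

7.727 g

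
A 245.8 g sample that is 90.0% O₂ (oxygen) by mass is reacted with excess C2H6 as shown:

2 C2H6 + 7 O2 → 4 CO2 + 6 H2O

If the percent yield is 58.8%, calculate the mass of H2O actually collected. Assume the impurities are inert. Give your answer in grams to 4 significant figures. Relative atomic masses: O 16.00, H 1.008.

62.77 g

Pure O2 available = 245.8 g × 0.900 = 221.22 g.
M(O2) = 2(16.00) = 32.00 g/mol.
M(H2O) = 2(1.008) + 16.00 = 18.016 g/mol.
n(O2) = 221.22 g / 32.00 g/mol = 6.9131 mol.
From the equation the O2:H2O mole ratio is 7:6, so n(H2O) = 6.9131 × 6/7 = 5.9255 mol.
Mass of H2O = 5.9255 mol × 18.016 g/mol = 106.75 g.
Actual mass collected = 106.75 g × 0.588 = 62.772 g.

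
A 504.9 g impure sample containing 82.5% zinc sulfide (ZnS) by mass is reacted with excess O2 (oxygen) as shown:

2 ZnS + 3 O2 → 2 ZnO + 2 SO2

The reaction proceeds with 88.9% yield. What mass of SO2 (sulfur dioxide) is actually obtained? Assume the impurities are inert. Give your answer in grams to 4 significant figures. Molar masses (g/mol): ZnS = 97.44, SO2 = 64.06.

243.5 g

Pure ZnS available = 504.9 g × 0.825 = 416.54 g.
n(ZnS) = 416.54 g / 97.44 g/mol = 4.2749 mol.
From the equation the ZnS:SO2 mole ratio is 2:2, so n(SO2) = 4.2749 × 2/2 = 4.2749 mol.
Mass of SO2 = 4.2749 mol × 64.06 g/mol = 273.85 g.
Actual mass collected = 273.85 g × 0.889 = 243.45 g.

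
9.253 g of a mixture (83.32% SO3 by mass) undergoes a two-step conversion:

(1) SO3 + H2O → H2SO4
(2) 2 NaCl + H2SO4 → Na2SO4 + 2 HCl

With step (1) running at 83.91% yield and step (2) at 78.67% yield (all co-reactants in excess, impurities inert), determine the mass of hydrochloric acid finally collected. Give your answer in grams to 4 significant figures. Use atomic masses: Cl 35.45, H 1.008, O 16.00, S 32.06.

4.635 g

Pure SO3 = 9.253 × 0.8332 = 7.7096 g.
M(SO3) = 32.06 + 3(16.00) = 80.06 g/mol.
M(HCl) = 1.008 + 35.45 = 36.458 g/mol.
n(SO3) = 7.7096 / 80.06 = 0.096298 mol.
Step 1 (SO3:H2SO4 = 1:1): theoretical n(H2SO4) = 0.096298 mol; at 83.91% yield, n(H2SO4) = 0.080803 mol.
Step 2 (H2SO4:HCl = 1:2): theoretical n(HCl) = 0.16161 mol, so theoretical mass = 0.16161 × 36.458 = 5.8919 g.
At 78.67% yield, actual mass of HCl = 5.8919 × 0.7867 = 4.6351 g.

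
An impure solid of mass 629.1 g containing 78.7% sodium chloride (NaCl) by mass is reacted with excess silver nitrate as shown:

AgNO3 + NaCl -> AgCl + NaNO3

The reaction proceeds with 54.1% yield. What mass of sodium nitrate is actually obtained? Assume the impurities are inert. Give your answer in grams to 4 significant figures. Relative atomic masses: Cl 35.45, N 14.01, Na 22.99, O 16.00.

Pure NaCl available = 629.1 g × 0.787 = 495.10 g.
M(NaCl) = 22.99 + 35.45 = 58.44 g/mol.
M(NaNO3) = 22.99 + 14.01 + 3(16.00) = 85.00 g/mol.
n(NaCl) = 495.10 g / 58.44 g/mol = 8.4720 mol.
From the equation the NaCl:NaNO3 mole ratio is 1:1, so n(NaNO3) = 8.4720 × 1/1 = 8.4720 mol.
Mass of NaNO3 = 8.4720 mol × 85.00 g/mol = 720.12 g.
Actual mass collected = 720.12 g × 0.541 = 389.58 g.

389.6 g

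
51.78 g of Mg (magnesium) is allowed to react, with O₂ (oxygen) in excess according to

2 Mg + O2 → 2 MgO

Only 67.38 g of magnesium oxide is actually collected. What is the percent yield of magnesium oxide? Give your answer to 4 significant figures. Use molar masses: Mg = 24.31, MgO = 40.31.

n(Mg) = 51.780 g / 24.31 g/mol = 2.1300 mol.
From the equation the Mg:MgO mole ratio is 2:2, so n(MgO) = 2.1300 × 2/2 = 2.1300 mol.
Mass of MgO = 2.1300 mol × 40.31 g/mol = 85.860 g.
This is the theoretical yield. Percent yield = 67.38 g / 85.860 g × 100% = 78.477%.

78.48 %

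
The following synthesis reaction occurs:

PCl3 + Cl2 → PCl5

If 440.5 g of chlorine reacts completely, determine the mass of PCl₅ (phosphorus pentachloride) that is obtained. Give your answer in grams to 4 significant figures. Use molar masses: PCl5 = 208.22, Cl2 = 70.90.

1294 g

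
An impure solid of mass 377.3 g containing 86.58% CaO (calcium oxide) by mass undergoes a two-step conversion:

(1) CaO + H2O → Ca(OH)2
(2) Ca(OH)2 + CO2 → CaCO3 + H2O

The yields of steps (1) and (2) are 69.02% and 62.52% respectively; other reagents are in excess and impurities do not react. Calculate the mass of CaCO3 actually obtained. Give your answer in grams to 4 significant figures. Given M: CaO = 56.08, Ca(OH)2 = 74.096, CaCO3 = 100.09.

Pure CaO = 377.3 × 0.8658 = 326.67 g.
n(CaO) = 326.67 / 56.08 = 5.8250 mol.
Step 1 (CaO:Ca(OH)2 = 1:1): theoretical n(Ca(OH)2) = 5.8250 mol; at 69.02% yield, n(Ca(OH)2) = 4.0204 mol.
Step 2 (Ca(OH)2:CaCO3 = 1:1): theoretical n(CaCO3) = 4.0204 mol, so theoretical mass = 4.0204 × 100.09 = 402.40 g.
At 62.52% yield, actual mass of CaCO3 = 402.40 × 0.6252 = 251.58 g.

251.6 g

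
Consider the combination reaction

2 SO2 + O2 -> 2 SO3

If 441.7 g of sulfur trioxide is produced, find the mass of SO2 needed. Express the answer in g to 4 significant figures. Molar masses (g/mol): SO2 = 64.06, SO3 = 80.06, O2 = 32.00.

n(SO3) = 441.70 g / 80.06 g/mol = 5.5171 mol.
From the equation the SO3:SO2 mole ratio is 2:2, so n(SO2) = 5.5171 × 2/2 = 5.5171 mol.
Mass of SO2 = 5.5171 mol × 64.06 g/mol = 353.43 g.

353.4 g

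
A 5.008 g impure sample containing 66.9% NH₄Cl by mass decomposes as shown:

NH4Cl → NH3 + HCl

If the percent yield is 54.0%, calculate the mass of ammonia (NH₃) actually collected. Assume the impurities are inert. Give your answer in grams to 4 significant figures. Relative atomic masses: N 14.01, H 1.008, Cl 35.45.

0.5761 g

Pure NH4Cl available = 5.008 g × 0.669 = 3.3504 g.
M(NH4Cl) = 14.01 + 4(1.008) + 35.45 = 53.492 g/mol.
M(NH3) = 14.01 + 3(1.008) = 17.034 g/mol.
n(NH4Cl) = 3.3504 g / 53.492 g/mol = 0.062633 mol.
From the equation the NH4Cl:NH3 mole ratio is 1:1, so n(NH3) = 0.062633 × 1/1 = 0.062633 mol.
Mass of NH3 = 0.062633 mol × 17.034 g/mol = 1.0669 g.
Actual mass collected = 1.0669 g × 0.540 = 0.57612 g.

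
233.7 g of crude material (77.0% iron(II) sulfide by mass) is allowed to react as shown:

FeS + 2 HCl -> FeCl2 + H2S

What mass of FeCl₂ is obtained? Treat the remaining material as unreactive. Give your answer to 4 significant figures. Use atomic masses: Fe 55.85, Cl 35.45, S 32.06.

Mass of pure FeS = 233.7 g × 0.770 = 179.95 g.
M(FeS) = 55.85 + 32.06 = 87.91 g/mol.
M(FeCl2) = 55.85 + 2(35.45) = 126.75 g/mol.
n(FeS) = 179.95 g / 87.91 g/mol = 2.0470 mol.
From the equation the FeS:FeCl2 mole ratio is 1:1, so n(FeCl2) = 2.0470 × 1/1 = 2.0470 mol.
Mass of FeCl2 = 2.0470 mol × 126.75 g/mol = 259.45 g.

259.5 g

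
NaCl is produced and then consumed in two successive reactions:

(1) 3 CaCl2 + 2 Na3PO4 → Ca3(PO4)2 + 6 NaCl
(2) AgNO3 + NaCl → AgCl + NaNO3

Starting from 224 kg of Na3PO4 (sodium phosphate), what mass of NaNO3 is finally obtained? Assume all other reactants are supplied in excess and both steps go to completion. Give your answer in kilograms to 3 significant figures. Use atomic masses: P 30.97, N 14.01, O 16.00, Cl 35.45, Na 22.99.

348 kg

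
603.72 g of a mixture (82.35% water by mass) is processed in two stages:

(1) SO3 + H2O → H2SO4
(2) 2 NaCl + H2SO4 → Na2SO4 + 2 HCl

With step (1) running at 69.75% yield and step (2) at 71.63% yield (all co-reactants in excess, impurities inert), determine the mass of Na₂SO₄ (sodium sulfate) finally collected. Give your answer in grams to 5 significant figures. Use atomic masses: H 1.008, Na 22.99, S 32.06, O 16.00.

1958.4 g

Pure H2O = 603.72 × 0.8235 = 497.163 g.
M(H2O) = 2(1.008) + 16.00 = 18.016 g/mol.
M(Na2SO4) = 2(22.99) + 32.06 + 4(16.00) = 142.04 g/mol.
n(H2O) = 497.163 / 18.016 = 27.5957 mol.
Step 1 (H2O:H2SO4 = 1:1): theoretical n(H2SO4) = 27.5957 mol; at 69.75% yield, n(H2SO4) = 19.2480 mol.
Step 2 (H2SO4:Na2SO4 = 1:1): theoretical n(Na2SO4) = 19.2480 mol, so theoretical mass = 19.2480 × 142.04 = 2733.98 g.
At 71.63% yield, actual mass of Na2SO4 = 2733.98 × 0.7163 = 1958.35 g.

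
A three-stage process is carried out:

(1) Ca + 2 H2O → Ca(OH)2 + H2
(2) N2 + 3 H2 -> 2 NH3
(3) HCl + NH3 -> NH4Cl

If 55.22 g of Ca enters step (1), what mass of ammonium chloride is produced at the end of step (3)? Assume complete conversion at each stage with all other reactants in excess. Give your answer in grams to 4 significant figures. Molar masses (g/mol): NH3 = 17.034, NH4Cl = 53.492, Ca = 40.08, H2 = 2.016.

49.13 g

n(Ca) = 55.22 / 40.08 = 1.3777 mol.
Reaction (1): Ca→H2 ratio 1:1 ⇒ n(H2) = 1.3777 mol.
Reaction (2): H2→NH3 ratio 3:2 ⇒ n(NH3) = 0.91850 mol.
Reaction (3): NH3→NH4Cl ratio 1:1 ⇒ n(NH4Cl) = 0.91850 mol.
Mass of NH4Cl = 0.91850 × 53.492 = 49.132 g.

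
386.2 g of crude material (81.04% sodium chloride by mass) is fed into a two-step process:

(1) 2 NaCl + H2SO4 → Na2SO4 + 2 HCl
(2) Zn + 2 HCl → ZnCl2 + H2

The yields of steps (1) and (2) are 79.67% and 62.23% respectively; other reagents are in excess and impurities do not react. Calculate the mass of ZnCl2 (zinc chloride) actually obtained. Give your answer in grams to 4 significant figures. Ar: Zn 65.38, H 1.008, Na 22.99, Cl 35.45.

180.9 g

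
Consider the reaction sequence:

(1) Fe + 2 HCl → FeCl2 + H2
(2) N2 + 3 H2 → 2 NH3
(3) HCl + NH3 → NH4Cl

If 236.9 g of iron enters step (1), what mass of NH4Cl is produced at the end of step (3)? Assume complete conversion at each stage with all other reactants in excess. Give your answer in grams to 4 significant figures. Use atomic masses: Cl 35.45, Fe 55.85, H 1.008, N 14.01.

151.3 g

M(Fe) = 55.85 g/mol.
M(NH4Cl) = 14.01 + 4(1.008) + 35.45 = 53.492 g/mol.
n(Fe) = 236.9 / 55.85 = 4.2417 mol.
Reaction (1): Fe→H2 ratio 1:1 ⇒ n(H2) = 4.2417 mol.
Reaction (2): H2→NH3 ratio 3:2 ⇒ n(NH3) = 2.8278 mol.
Reaction (3): NH3→NH4Cl ratio 1:1 ⇒ n(NH4Cl) = 2.8278 mol.
Mass of NH4Cl = 2.8278 × 53.492 = 151.27 g.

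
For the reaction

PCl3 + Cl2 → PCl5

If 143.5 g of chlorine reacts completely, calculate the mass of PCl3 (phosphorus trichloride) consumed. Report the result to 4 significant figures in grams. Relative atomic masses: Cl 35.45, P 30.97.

M(Cl2) = 2(35.45) = 70.90 g/mol.
M(PCl3) = 30.97 + 3(35.45) = 137.32 g/mol.
n(Cl2) = 143.50 g / 70.90 g/mol = 2.0240 mol.
From the equation the Cl2:PCl3 mole ratio is 1:1, so n(PCl3) = 2.0240 × 1/1 = 2.0240 mol.
Mass of PCl3 = 2.0240 mol × 137.32 g/mol = 277.93 g.

277.9 g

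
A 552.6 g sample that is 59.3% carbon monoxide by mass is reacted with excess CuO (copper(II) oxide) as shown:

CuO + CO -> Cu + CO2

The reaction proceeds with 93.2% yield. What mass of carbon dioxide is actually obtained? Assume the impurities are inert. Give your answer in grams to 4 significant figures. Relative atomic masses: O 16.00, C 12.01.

Pure CO available = 552.6 g × 0.593 = 327.69 g.
M(CO) = 12.01 + 16.00 = 28.01 g/mol.
M(CO2) = 12.01 + 2(16.00) = 44.01 g/mol.
n(CO) = 327.69 g / 28.01 g/mol = 11.699 mol.
From the equation the CO:CO2 mole ratio is 1:1, so n(CO2) = 11.699 × 1/1 = 11.699 mol.
Mass of CO2 = 11.699 mol × 44.01 g/mol = 514.88 g.
Actual mass collected = 514.88 g × 0.932 = 479.87 g.

479.9 g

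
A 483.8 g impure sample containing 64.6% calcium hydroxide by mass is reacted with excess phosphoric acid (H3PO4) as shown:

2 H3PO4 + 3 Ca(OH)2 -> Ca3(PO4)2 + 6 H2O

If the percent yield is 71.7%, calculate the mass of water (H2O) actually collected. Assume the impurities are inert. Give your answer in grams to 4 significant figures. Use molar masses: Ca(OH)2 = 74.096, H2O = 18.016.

109.0 g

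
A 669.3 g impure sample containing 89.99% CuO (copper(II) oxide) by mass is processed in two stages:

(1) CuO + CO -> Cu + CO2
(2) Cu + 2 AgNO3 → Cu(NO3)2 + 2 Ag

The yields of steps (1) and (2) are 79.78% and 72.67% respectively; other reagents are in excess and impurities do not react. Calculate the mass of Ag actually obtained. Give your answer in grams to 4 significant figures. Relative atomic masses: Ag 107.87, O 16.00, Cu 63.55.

947.0 g

Pure CuO = 669.3 × 0.8999 = 602.30 g.
M(CuO) = 63.55 + 16.00 = 79.55 g/mol.
M(Ag) = 107.87 g/mol.
n(CuO) = 602.30 / 79.55 = 7.5714 mol.
Step 1 (CuO:Cu = 1:1): theoretical n(Cu) = 7.5714 mol; at 79.78% yield, n(Cu) = 6.0404 mol.
Step 2 (Cu:Ag = 1:2): theoretical n(Ag) = 12.081 mol, so theoretical mass = 12.081 × 107.87 = 1303.2 g.
At 72.67% yield, actual mass of Ag = 1303.2 × 0.7267 = 947.01 g.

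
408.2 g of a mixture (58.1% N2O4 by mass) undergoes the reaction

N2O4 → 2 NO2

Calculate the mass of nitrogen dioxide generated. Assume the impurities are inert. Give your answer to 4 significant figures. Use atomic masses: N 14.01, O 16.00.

237.2 g

Mass of pure N2O4 = 408.2 g × 0.581 = 237.16 g.
M(N2O4) = 2(14.01) + 4(16.00) = 92.02 g/mol.
M(NO2) = 14.01 + 2(16.00) = 46.01 g/mol.
n(N2O4) = 237.16 g / 92.02 g/mol = 2.5773 mol.
From the equation the N2O4:NO2 mole ratio is 1:2, so n(NO2) = 2.5773 × 2/1 = 5.1546 mol.
Mass of NO2 = 5.1546 mol × 46.01 g/mol = 237.16 g.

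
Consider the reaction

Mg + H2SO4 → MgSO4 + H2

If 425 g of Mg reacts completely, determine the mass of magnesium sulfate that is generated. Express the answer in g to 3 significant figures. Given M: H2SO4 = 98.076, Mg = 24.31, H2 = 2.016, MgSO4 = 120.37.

2100 g

n(Mg) = 425.0 g / 24.31 g/mol = 17.48 mol.
From the equation the Mg:MgSO4 mole ratio is 1:1, so n(MgSO4) = 17.48 × 1/1 = 17.48 mol.
Mass of MgSO4 = 17.48 mol × 120.37 g/mol = 2104 g.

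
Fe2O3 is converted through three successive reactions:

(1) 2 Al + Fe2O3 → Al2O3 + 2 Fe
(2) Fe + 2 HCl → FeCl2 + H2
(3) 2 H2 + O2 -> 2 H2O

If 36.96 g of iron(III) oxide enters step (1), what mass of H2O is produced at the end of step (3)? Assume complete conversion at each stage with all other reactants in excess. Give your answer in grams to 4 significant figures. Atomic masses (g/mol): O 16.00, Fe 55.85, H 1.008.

M(Fe2O3) = 2(55.85) + 3(16.00) = 159.70 g/mol.
M(H2O) = 2(1.008) + 16.00 = 18.016 g/mol.
n(Fe2O3) = 36.96 / 159.70 = 0.23143 mol.
Reaction (1): Fe2O3→Fe ratio 1:2 ⇒ n(Fe) = 0.46287 mol.
Reaction (2): Fe→H2 ratio 1:1 ⇒ n(H2) = 0.46287 mol.
Reaction (3): H2→H2O ratio 2:2 ⇒ n(H2O) = 0.46287 mol.
Mass of H2O = 0.46287 × 18.016 = 8.3390 g.

8.339 g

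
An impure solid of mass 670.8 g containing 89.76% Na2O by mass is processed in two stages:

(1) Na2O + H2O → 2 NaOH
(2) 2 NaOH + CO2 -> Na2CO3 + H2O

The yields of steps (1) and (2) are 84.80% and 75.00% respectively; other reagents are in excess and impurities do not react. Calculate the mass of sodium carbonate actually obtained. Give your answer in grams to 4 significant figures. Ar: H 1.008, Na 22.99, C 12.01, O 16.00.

Pure Na2O = 670.8 × 0.8976 = 602.11 g.
M(Na2O) = 2(22.99) + 16.00 = 61.98 g/mol.
M(Na2CO3) = 2(22.99) + 12.01 + 3(16.00) = 105.99 g/mol.
n(Na2O) = 602.11 / 61.98 = 9.7146 mol.
Step 1 (Na2O:NaOH = 1:2): theoretical n(NaOH) = 19.429 mol; at 84.80% yield, n(NaOH) = 16.476 mol.
Step 2 (NaOH:Na2CO3 = 2:1): theoretical n(Na2CO3) = 8.2380 mol, so theoretical mass = 8.2380 × 105.99 = 873.14 g.
At 75.00% yield, actual mass of Na2CO3 = 873.14 × 0.7500 = 654.86 g.

654.9 g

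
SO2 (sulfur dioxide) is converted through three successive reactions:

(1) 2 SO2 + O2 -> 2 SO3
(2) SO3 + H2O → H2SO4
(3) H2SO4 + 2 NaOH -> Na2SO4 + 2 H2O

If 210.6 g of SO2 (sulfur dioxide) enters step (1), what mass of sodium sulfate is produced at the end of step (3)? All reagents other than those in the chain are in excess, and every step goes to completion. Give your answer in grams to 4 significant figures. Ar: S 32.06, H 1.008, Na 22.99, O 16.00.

M(SO2) = 32.06 + 2(16.00) = 64.06 g/mol.
M(Na2SO4) = 2(22.99) + 32.06 + 4(16.00) = 142.04 g/mol.
n(SO2) = 210.6 / 64.06 = 3.2875 mol.
Reaction (1): SO2→SO3 ratio 2:2 ⇒ n(SO3) = 3.2875 mol.
Reaction (2): SO3→H2SO4 ratio 1:1 ⇒ n(H2SO4) = 3.2875 mol.
Reaction (3): H2SO4→Na2SO4 ratio 1:1 ⇒ n(Na2SO4) = 3.2875 mol.
Mass of Na2SO4 = 3.2875 × 142.04 = 466.96 g.

467.0 g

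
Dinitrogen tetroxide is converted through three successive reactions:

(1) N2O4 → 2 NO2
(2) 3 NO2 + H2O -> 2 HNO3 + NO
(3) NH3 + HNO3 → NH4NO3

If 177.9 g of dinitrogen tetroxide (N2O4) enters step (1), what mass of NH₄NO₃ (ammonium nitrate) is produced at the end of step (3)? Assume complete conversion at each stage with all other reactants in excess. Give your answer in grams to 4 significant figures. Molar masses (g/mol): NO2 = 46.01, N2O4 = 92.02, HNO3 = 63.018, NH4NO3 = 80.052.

206.4 g

n(N2O4) = 177.9 / 92.02 = 1.9333 mol.
Reaction (1): N2O4→NO2 ratio 1:2 ⇒ n(NO2) = 3.8666 mol.
Reaction (2): NO2→HNO3 ratio 3:2 ⇒ n(HNO3) = 2.5777 mol.
Reaction (3): HNO3→NH4NO3 ratio 1:1 ⇒ n(NH4NO3) = 2.5777 mol.
Mass of NH4NO3 = 2.5777 × 80.052 = 206.35 g.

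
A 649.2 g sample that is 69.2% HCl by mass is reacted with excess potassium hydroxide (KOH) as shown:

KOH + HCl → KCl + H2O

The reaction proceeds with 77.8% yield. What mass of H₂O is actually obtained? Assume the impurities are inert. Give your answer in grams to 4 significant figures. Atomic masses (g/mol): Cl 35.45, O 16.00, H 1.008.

172.7 g

Pure HCl available = 649.2 g × 0.692 = 449.25 g.
M(HCl) = 1.008 + 35.45 = 36.458 g/mol.
M(H2O) = 2(1.008) + 16.00 = 18.016 g/mol.
n(HCl) = 449.25 g / 36.458 g/mol = 12.322 mol.
From the equation the HCl:H2O mole ratio is 1:1, so n(H2O) = 12.322 × 1/1 = 12.322 mol.
Mass of H2O = 12.322 mol × 18.016 g/mol = 222.00 g.
Actual mass collected = 222.00 g × 0.778 = 172.71 g.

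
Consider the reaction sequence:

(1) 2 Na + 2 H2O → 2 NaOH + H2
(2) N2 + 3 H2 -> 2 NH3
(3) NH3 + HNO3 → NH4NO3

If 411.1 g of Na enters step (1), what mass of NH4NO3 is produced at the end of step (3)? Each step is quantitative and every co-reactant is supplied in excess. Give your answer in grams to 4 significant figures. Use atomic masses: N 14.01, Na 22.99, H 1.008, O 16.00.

477.2 g

M(Na) = 22.99 g/mol.
M(NH4NO3) = 2(14.01) + 4(1.008) + 3(16.00) = 80.052 g/mol.
n(Na) = 411.1 / 22.99 = 17.882 mol.
Reaction (1): Na→H2 ratio 2:1 ⇒ n(H2) = 8.9408 mol.
Reaction (2): H2→NH3 ratio 3:2 ⇒ n(NH3) = 5.9606 mol.
Reaction (3): NH3→NH4NO3 ratio 1:1 ⇒ n(NH4NO3) = 5.9606 mol.
Mass of NH4NO3 = 5.9606 × 80.052 = 477.15 g.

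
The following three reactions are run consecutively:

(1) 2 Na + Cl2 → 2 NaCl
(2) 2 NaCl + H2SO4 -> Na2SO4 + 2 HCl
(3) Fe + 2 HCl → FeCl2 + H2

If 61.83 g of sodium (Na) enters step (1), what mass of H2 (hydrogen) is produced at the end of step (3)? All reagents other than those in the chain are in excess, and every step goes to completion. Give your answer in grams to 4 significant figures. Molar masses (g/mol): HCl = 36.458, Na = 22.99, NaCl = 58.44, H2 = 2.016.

2.711 g

n(Na) = 61.83 / 22.99 = 2.6894 mol.
Reaction (1): Na→NaCl ratio 2:2 ⇒ n(NaCl) = 2.6894 mol.
Reaction (2): NaCl→HCl ratio 2:2 ⇒ n(HCl) = 2.6894 mol.
Reaction (3): HCl→H2 ratio 2:1 ⇒ n(H2) = 1.3447 mol.
Mass of H2 = 1.3447 × 2.016 = 2.7109 g.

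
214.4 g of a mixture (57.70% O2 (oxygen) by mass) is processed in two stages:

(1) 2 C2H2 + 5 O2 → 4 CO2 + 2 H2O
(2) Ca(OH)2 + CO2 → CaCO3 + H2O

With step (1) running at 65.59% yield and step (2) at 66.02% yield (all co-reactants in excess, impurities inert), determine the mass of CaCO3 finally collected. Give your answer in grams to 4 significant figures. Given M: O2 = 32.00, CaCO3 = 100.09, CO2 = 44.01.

134.0 g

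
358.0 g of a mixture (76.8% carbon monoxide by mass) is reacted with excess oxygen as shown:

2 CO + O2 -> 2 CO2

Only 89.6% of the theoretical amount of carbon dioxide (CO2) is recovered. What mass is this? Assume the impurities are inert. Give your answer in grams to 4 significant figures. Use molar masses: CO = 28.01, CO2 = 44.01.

387.1 g

Pure CO available = 358.0 g × 0.768 = 274.94 g.
n(CO) = 274.94 g / 28.01 g/mol = 9.8159 mol.
From the equation the CO:CO2 mole ratio is 2:2, so n(CO2) = 9.8159 × 2/2 = 9.8159 mol.
Mass of CO2 = 9.8159 mol × 44.01 g/mol = 432.00 g.
Actual mass collected = 432.00 g × 0.896 = 387.07 g.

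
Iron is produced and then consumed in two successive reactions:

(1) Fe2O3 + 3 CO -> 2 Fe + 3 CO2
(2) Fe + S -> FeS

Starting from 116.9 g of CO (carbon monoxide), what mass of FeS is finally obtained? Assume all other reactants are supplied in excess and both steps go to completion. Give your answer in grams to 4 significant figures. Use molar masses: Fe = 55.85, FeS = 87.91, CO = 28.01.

244.6 g

n(CO) = 116.90 / 28.01 = 4.1735 mol.
Step 1 gives a 3:2 ratio of CO to Fe, so n(Fe) = 2.7823 mol.
In step 2 the Fe:FeS ratio is 1:1, so n(FeS) = 2.7823 mol.
Mass of FeS = 2.7823 × 87.91 = 244.60 g.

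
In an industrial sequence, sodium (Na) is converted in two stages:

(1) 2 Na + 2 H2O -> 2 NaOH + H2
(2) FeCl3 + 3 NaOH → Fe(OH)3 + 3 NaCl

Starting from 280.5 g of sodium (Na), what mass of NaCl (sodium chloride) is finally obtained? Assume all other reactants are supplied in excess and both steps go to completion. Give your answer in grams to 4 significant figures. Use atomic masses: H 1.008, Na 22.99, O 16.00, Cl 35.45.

M(Na) = 22.99 g/mol.
M(NaCl) = 22.99 + 35.45 = 58.44 g/mol.
n(Na) = 280.50 / 22.99 = 12.201 mol.
Step 1 gives a 2:2 ratio of Na to NaOH, so n(NaOH) = 12.201 mol.
In step 2 the NaOH:NaCl ratio is 3:3, so n(NaCl) = 12.201 mol.
Mass of NaCl = 12.201 × 58.44 = 713.02 g.

713.0 g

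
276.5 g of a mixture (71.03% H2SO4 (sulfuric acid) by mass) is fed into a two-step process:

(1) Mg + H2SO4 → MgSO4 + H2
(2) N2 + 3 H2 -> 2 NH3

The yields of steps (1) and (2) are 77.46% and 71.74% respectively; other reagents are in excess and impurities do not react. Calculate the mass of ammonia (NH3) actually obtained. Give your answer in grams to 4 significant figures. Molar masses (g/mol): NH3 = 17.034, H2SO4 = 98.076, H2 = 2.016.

Pure H2SO4 = 276.5 × 0.7103 = 196.40 g.
n(H2SO4) = 196.40 / 98.076 = 2.0025 mol.
Step 1 (H2SO4:H2 = 1:1): theoretical n(H2) = 2.0025 mol; at 77.46% yield, n(H2) = 1.5511 mol.
Step 2 (H2:NH3 = 3:2): theoretical n(NH3) = 1.0341 mol, so theoretical mass = 1.0341 × 17.034 = 17.615 g.
At 71.74% yield, actual mass of NH3 = 17.615 × 0.7174 = 12.637 g.

12.64 g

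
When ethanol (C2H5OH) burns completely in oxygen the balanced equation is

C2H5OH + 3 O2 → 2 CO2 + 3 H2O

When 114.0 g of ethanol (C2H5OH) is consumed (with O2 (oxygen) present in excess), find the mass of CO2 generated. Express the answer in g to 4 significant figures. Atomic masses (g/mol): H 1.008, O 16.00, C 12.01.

217.8 g

M(C2H5OH) = 2(12.01) + 6(1.008) + 16.00 = 46.068 g/mol.
M(CO2) = 12.01 + 2(16.00) = 44.01 g/mol.
n(C2H5OH) = 114.00 g / 46.068 g/mol = 2.4746 mol.
From the equation the C2H5OH:CO2 mole ratio is 1:2, so n(CO2) = 2.4746 × 2/1 = 4.9492 mol.
Mass of CO2 = 4.9492 mol × 44.01 g/mol = 217.81 g.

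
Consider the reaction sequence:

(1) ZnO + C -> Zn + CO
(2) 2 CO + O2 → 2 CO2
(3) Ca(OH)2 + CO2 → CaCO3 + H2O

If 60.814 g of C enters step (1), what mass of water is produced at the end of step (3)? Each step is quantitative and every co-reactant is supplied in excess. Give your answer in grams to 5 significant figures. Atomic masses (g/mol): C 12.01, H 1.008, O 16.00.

91.226 g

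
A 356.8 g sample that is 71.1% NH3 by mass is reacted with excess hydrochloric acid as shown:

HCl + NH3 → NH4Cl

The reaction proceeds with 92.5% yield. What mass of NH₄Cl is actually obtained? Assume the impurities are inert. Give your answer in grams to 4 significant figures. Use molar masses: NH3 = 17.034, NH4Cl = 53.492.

736.9 g

Pure NH3 available = 356.8 g × 0.711 = 253.68 g.
n(NH3) = 253.68 g / 17.034 g/mol = 14.893 mol.
From the equation the NH3:NH4Cl mole ratio is 1:1, so n(NH4Cl) = 14.893 × 1/1 = 14.893 mol.
Mass of NH4Cl = 14.893 mol × 53.492 g/mol = 796.65 g.
Actual mass collected = 796.65 g × 0.925 = 736.90 g.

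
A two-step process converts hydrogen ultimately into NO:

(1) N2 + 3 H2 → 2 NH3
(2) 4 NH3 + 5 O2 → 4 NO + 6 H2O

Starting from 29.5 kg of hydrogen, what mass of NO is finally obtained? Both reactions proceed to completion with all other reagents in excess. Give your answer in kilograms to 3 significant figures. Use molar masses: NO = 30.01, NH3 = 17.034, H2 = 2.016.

29.5 kg = 29500 g.
n(H2) = 29500 / 2.016 = 14630 mol.
Step 1 gives a 3:2 ratio of H2 to NH3, so n(NH3) = 9755 mol.
In step 2 the NH3:NO ratio is 4:4, so n(NO) = 9755 mol.
Mass of NO = 9755 × 30.01 = 292800 g = 293 kg.

293 kg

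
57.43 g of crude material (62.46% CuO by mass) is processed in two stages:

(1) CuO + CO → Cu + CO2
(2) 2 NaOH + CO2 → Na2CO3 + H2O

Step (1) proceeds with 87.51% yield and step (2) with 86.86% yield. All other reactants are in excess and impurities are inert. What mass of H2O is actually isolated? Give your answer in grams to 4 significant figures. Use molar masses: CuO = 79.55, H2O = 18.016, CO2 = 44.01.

Pure CuO = 57.43 × 0.6246 = 35.871 g.
n(CuO) = 35.871 / 79.55 = 0.45092 mol.
Step 1 (CuO:CO2 = 1:1): theoretical n(CO2) = 0.45092 mol; at 87.51% yield, n(CO2) = 0.39460 mol.
Step 2 (CO2:H2O = 1:1): theoretical n(H2O) = 0.39460 mol, so theoretical mass = 0.39460 × 18.016 = 7.1091 g.
At 86.86% yield, actual mass of H2O = 7.1091 × 0.8686 = 6.1750 g.

6.175 g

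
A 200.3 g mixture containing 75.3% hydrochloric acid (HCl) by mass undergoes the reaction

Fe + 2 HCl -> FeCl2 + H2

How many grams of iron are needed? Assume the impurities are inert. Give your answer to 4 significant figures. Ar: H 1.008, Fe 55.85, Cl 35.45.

115.5 g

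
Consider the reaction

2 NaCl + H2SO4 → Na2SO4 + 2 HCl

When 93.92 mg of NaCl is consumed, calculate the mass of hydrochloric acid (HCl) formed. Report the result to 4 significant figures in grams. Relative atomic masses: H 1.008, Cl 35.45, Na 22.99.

M(NaCl) = 22.99 + 35.45 = 58.44 g/mol.
M(HCl) = 1.008 + 35.45 = 36.458 g/mol.
Convert: 93.92 mg = 0.093920 g.
n(NaCl) = 0.093920 g / 58.44 g/mol = 0.0016071 mol.
From the equation the NaCl:HCl mole ratio is 2:2, so n(HCl) = 0.0016071 × 2/2 = 0.0016071 mol.
Mass of HCl = 0.0016071 mol × 36.458 g/mol = 0.058592 g.

0.05859 g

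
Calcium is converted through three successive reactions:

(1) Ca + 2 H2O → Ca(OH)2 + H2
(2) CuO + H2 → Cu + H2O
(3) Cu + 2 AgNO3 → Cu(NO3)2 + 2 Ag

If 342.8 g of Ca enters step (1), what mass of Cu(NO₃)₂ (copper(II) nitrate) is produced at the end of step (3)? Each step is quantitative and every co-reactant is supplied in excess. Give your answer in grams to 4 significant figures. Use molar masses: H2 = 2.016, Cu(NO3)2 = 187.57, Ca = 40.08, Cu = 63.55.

n(Ca) = 342.8 / 40.08 = 8.5529 mol.
Reaction (1): Ca→H2 ratio 1:1 ⇒ n(H2) = 8.5529 mol.
Reaction (2): H2→Cu ratio 1:1 ⇒ n(Cu) = 8.5529 mol.
Reaction (3): Cu→Cu(NO3)2 ratio 1:1 ⇒ n(Cu(NO3)2) = 8.5529 mol.
Mass of Cu(NO3)2 = 8.5529 × 187.57 = 1604.3 g.

1604 g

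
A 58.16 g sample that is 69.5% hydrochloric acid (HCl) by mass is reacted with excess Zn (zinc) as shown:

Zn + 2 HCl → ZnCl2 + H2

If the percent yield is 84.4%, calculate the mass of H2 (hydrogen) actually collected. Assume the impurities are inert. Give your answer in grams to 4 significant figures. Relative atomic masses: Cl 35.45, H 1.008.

Pure HCl available = 58.16 g × 0.695 = 40.421 g.
M(HCl) = 1.008 + 35.45 = 36.458 g/mol.
M(H2) = 2(1.008) = 2.016 g/mol.
n(HCl) = 40.421 g / 36.458 g/mol = 1.1087 mol.
From the equation the HCl:H2 mole ratio is 2:1, so n(H2) = 1.1087 × 1/2 = 0.55435 mol.
Mass of H2 = 0.55435 mol × 2.016 g/mol = 1.1176 g.
Actual mass collected = 1.1176 g × 0.844 = 0.94323 g.

0.9432 g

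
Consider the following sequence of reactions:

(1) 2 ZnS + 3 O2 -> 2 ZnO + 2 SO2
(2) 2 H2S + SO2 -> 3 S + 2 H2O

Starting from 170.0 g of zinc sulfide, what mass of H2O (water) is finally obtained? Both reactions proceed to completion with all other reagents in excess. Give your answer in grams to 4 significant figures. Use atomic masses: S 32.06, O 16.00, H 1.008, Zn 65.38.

M(ZnS) = 65.38 + 32.06 = 97.44 g/mol.
M(H2O) = 2(1.008) + 16.00 = 18.016 g/mol.
n(ZnS) = 170.00 / 97.44 = 1.7447 mol.
Step 1 gives a 2:2 ratio of ZnS to SO2, so n(SO2) = 1.7447 mol.
In step 2 the SO2:H2O ratio is 1:2, so n(H2O) = 3.4893 mol.
Mass of H2O = 3.4893 × 18.016 = 62.864 g.

62.86 g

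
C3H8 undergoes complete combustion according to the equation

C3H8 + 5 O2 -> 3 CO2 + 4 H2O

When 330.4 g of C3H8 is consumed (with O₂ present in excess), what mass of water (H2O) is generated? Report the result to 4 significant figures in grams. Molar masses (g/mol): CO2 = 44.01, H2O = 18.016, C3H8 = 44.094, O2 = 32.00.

n(C3H8) = 330.40 g / 44.094 g/mol = 7.4931 mol.
From the equation the C3H8:H2O mole ratio is 1:4, so n(H2O) = 7.4931 × 4/1 = 29.972 mol.
Mass of H2O = 29.972 mol × 18.016 g/mol = 539.98 g.

540.0 g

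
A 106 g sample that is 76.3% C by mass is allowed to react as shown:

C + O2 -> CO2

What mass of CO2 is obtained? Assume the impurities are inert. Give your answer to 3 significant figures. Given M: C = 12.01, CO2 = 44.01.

Mass of pure C = 106 g × 0.763 = 80.88 g.
n(C) = 80.88 g / 12.01 g/mol = 6.734 mol.
From the equation the C:CO2 mole ratio is 1:1, so n(CO2) = 6.734 × 1/1 = 6.734 mol.
Mass of CO2 = 6.734 mol × 44.01 g/mol = 296.4 g.

296 g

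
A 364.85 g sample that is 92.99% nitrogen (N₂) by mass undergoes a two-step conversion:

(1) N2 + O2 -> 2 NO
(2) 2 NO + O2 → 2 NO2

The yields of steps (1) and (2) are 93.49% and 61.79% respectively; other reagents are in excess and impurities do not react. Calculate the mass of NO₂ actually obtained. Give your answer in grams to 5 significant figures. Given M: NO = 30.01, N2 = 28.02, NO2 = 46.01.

643.65 g

Pure N2 = 364.85 × 0.9299 = 339.274 g.
n(N2) = 339.274 / 28.02 = 12.1083 mol.
Step 1 (N2:NO = 1:2): theoretical n(NO) = 24.2166 mol; at 93.49% yield, n(NO) = 22.6401 mol.
Step 2 (NO:NO2 = 2:2): theoretical n(NO2) = 22.6401 mol, so theoretical mass = 22.6401 × 46.01 = 1041.67 g.
At 61.79% yield, actual mass of NO2 = 1041.67 × 0.6179 = 643.647 g.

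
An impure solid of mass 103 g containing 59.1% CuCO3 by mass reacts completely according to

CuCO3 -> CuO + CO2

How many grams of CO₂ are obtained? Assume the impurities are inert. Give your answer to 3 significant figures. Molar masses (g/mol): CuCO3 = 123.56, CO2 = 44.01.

Mass of pure CuCO3 = 103 g × 0.591 = 60.87 g.
n(CuCO3) = 60.87 g / 123.56 g/mol = 0.4927 mol.
From the equation the CuCO3:CO2 mole ratio is 1:1, so n(CO2) = 0.4927 × 1/1 = 0.4927 mol.
Mass of CO2 = 0.4927 mol × 44.01 g/mol = 21.68 g.

21.7 g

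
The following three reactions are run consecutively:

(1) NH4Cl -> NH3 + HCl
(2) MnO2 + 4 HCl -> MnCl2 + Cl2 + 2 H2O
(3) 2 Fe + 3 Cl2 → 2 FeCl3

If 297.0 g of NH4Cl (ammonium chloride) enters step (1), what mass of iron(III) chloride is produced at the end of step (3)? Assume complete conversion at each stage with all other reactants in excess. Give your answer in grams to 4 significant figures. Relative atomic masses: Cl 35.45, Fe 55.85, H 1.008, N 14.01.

M(NH4Cl) = 14.01 + 4(1.008) + 35.45 = 53.492 g/mol.
M(FeCl3) = 55.85 + 3(35.45) = 162.20 g/mol.
n(NH4Cl) = 297.0 / 53.492 = 5.5522 mol.
Reaction (1): NH4Cl→HCl ratio 1:1 ⇒ n(HCl) = 5.5522 mol.
Reaction (2): HCl→Cl2 ratio 4:1 ⇒ n(Cl2) = 1.3881 mol.
Reaction (3): Cl2→FeCl3 ratio 3:2 ⇒ n(FeCl3) = 0.92537 mol.
Mass of FeCl3 = 0.92537 × 162.20 = 150.10 g.

150.1 g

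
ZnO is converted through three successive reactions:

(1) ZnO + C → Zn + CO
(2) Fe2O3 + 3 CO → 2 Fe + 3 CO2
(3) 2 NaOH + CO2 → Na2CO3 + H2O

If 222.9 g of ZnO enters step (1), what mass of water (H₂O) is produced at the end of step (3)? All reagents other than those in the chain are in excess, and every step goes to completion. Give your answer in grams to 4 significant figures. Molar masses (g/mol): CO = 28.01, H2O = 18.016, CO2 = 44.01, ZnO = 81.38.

n(ZnO) = 222.9 / 81.38 = 2.7390 mol.
Reaction (1): ZnO→CO ratio 1:1 ⇒ n(CO) = 2.7390 mol.
Reaction (2): CO→CO2 ratio 3:3 ⇒ n(CO2) = 2.7390 mol.
Reaction (3): CO2→H2O ratio 1:1 ⇒ n(H2O) = 2.7390 mol.
Mass of H2O = 2.7390 × 18.016 = 49.346 g.

49.35 g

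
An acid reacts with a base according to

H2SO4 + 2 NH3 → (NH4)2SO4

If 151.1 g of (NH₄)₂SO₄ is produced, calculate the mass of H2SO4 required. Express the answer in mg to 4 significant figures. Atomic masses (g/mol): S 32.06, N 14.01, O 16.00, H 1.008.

M((NH4)2SO4) = 2(14.01) + 8(1.008) + 32.06 + 4(16.00) = 132.144 g/mol.
M(H2SO4) = 2(1.008) + 32.06 + 4(16.00) = 98.076 g/mol.
n((NH4)2SO4) = 151.10 g / 132.144 g/mol = 1.1434 mol.
From the equation the (NH4)2SO4:H2SO4 mole ratio is 1:1, so n(H2SO4) = 1.1434 × 1/1 = 1.1434 mol.
Mass of H2SO4 = 1.1434 mol × 98.076 g/mol = 112.14 g.
Converting to mg: 112.14 g = 112100 mg.

112100 mg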